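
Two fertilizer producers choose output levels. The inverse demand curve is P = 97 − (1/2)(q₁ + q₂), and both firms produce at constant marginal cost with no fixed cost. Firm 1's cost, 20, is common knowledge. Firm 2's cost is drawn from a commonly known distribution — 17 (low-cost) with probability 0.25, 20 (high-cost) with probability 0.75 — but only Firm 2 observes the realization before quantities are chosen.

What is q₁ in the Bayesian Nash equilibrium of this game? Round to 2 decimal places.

Firm 2 with cost c maximizes (97 − (1/2)(q₁+q₂) − c)·q₂, giving q₂(c) = (97 − c − (1/2)q₁).
E[c₂] = 0.25·17 + 0.75·20 = 19.25
Firm 1's FOC against E[q₂] yields q₁ = (97 − 2·20 + E[c₂])/(3/2) = (97 − 40 + 19.25)/(3/2) = 50.8333.

50.83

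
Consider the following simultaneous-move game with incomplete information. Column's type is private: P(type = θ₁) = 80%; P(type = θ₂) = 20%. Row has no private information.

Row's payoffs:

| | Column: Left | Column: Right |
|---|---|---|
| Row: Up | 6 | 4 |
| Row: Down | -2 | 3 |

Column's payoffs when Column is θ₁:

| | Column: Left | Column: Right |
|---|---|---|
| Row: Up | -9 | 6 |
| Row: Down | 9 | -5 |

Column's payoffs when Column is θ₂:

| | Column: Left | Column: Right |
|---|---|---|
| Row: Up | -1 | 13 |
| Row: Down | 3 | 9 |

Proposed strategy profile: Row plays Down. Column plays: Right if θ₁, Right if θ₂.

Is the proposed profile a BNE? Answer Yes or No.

No

Row plays Down: E[Down] = 0.8·(3) + 0.2·(3) = 3; E[Up] = 4. Not best-responding. ✗
Column (type θ₁), facing Down: Left gives 9, Right gives -5. Proposed Right is not best — profitable deviation exists. ✗
Column (type θ₂), facing Down: Left gives 3, Right gives 9. Proposed Right is best. ✓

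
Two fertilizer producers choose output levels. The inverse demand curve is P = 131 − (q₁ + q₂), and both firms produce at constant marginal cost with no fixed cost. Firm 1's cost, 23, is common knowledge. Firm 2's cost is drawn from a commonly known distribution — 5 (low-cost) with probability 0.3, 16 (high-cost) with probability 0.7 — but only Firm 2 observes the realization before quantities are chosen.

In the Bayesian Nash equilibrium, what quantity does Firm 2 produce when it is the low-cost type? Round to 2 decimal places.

Each type of Firm 2 best-responds to q₁; Firm 1 best-responds to the expected q₂ over Firm 2's types.
Firm 2 with cost c maximizes (131 − (q₁+q₂) − c)·q₂, giving q₂(c) = (131 − c − q₁)/2.
E[c₂] = 0.3·5 + 0.7·16 = 12.7
Firm 1's FOC against E[q₂] yields q₁ = (131 − 2·23 + E[c₂])/3 = (131 − 46 + 12.7)/3 = 32.5667.
q₂(low-cost) = (131 − 5 − 32.5667)/2 = 46.7167.

46.72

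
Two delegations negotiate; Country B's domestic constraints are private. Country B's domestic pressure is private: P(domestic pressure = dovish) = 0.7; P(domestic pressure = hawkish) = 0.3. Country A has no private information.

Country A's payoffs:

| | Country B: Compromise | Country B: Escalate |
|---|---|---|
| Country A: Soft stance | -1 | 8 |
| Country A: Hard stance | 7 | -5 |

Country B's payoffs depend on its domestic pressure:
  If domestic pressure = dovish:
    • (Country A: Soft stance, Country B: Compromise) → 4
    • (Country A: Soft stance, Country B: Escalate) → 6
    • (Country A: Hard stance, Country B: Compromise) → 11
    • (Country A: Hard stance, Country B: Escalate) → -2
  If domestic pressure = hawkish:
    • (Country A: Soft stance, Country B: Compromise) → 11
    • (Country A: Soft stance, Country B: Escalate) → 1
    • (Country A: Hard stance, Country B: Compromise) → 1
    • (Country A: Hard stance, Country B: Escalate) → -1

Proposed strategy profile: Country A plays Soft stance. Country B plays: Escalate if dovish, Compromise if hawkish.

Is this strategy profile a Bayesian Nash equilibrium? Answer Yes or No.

Yes

A profile is a BNE iff every type of every player is best-responding given beliefs about the other side.
Country A plays Soft stance: E[Soft stance] = 0.7·(8) + 0.3·(-1) = 5.3; E[Hard stance] = -1.4. Best-responding. ✓
Country B (domestic pressure dovish), facing Soft stance: Compromise gives 4, Escalate gives 6. Proposed Escalate is best. ✓
Country B (domestic pressure hawkish), facing Soft stance: Compromise gives 11, Escalate gives 1. Proposed Compromise is best. ✓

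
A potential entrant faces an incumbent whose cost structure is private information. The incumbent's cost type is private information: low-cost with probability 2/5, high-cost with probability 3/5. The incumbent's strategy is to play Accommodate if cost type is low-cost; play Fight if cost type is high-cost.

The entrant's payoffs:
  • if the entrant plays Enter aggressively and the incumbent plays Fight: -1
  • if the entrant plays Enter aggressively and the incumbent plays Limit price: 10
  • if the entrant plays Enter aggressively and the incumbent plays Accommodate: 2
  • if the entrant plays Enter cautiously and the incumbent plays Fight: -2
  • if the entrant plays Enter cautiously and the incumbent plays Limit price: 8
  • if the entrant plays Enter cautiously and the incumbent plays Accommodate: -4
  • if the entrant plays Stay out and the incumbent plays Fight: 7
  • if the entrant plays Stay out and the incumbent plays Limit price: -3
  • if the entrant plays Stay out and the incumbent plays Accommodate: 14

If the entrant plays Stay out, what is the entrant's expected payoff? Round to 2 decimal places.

Take the expectation over the incumbent's cost type, weighting each type's action by its prior probability.
E[Stay out] = 2/5·14 + 3/5·7 = 28/5 + 21/5 = 49/5

9.80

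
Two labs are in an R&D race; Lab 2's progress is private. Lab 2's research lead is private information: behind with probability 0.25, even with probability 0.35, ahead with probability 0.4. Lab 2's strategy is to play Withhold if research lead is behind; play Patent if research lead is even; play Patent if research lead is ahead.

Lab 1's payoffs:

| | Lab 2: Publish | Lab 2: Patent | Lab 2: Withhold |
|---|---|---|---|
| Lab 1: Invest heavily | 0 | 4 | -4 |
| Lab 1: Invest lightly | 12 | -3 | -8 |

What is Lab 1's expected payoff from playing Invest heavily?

2

E[Invest heavily] = 0.25·(-4) + 0.35·4 + 0.4·4 = (-1) + 1.4 + 1.6 = 2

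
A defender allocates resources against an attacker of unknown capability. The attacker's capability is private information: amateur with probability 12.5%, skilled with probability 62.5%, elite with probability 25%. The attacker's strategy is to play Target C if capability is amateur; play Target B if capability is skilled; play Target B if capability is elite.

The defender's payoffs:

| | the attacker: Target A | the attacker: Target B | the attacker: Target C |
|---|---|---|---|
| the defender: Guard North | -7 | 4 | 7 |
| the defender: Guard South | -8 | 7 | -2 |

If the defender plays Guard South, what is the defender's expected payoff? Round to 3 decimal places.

5.875

Take the expectation over the attacker's capability, weighting each type's action by its prior probability.
E[Guard South] = 0.125·(-2) + 0.625·7 + 0.25·7 = (-0.25) + 4.375 + 1.75 = 5.875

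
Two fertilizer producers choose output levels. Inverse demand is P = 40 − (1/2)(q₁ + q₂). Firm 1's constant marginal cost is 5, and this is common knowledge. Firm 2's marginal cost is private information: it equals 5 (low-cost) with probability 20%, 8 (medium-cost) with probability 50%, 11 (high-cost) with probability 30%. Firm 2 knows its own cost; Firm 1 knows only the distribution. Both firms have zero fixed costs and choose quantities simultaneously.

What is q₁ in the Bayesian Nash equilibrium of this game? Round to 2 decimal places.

25.53

Each type of Firm 2 best-responds to q₁; Firm 1 best-responds to the expected q₂ over Firm 2's types.
Firm 2 with cost c maximizes (40 − (1/2)(q₁+q₂) − c)·q₂, giving q₂(c) = (40 − c − (1/2)q₁).
E[c₂] = 0.2·5 + 0.5·8 + 0.3·11 = 8.3
Firm 1's FOC against E[q₂] yields q₁ = (40 − 2·5 + E[c₂])/(3/2) = (40 − 10 + 8.3)/(3/2) = 25.5333.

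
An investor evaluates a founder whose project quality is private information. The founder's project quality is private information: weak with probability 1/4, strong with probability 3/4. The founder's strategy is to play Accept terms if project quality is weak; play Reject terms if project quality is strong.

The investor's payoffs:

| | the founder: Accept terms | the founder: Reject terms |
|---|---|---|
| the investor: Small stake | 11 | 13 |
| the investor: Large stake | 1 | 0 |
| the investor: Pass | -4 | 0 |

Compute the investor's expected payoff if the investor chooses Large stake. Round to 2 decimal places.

Take the expectation over the founder's project quality, weighting each type's action by its prior probability.
E[Large stake] = 1/4·1 + 3/4·0 = 1/4 + 0 = 1/4

0.25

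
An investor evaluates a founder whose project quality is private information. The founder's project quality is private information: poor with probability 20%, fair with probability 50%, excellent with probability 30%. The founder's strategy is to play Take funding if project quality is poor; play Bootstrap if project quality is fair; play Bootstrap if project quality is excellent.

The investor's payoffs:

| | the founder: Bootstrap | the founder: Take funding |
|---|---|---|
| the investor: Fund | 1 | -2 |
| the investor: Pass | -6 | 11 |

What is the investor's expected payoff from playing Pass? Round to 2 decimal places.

-2.60

E[Pass] = 0.2·11 + 0.5·(-6) + 0.3·(-6) = 2.2 + (-3) + (-1.8) = -2.6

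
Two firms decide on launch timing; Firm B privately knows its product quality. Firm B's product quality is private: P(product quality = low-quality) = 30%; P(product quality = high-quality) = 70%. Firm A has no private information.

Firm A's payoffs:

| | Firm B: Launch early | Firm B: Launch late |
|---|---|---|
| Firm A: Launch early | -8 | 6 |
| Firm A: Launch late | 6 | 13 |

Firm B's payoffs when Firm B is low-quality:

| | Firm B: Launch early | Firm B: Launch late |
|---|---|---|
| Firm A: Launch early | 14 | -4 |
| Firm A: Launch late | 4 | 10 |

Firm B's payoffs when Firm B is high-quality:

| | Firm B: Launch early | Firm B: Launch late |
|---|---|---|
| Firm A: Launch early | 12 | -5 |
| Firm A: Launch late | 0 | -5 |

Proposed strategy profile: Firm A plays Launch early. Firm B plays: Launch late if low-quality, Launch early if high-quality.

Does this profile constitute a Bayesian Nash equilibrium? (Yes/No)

No

A profile is a BNE iff every type of every player is best-responding given beliefs about the other side.
Firm A plays Launch early: E[Launch early] = 0.3·(6) + 0.7·(-8) = -3.8; E[Launch late] = 8.1. Not best-responding. ✗
Firm B (product quality low-quality), facing Launch early: Launch early gives 14, Launch late gives -4. Proposed Launch late is not best — profitable deviation exists. ✗
Firm B (product quality high-quality), facing Launch early: Launch early gives 12, Launch late gives -5. Proposed Launch early is best. ✓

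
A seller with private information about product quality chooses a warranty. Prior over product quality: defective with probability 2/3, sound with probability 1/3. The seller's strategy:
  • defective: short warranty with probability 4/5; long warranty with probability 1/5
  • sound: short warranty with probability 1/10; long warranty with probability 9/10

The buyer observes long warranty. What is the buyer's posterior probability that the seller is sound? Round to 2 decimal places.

0.69

Apply Bayes' rule using the sender's strategy as the likelihood.
P(long warranty) = (2/3)·(1/5) + (1/3)·(9/10) = 13/30
P(sound | long warranty) = ((1/3)·(9/10)) / (13/30) = (3/10) / (13/30) = 9/13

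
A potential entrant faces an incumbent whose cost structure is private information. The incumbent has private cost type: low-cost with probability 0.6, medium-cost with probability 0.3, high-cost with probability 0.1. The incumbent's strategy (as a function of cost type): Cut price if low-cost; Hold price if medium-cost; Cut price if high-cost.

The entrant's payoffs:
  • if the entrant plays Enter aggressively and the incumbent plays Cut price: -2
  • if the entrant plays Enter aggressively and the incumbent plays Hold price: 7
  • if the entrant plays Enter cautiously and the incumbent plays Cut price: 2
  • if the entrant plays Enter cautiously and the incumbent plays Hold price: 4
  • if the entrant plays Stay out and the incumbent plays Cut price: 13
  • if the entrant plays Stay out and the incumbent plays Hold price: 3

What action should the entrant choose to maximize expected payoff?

Compute the entrant's expected payoff for each action, taking the expectation over the incumbent's type.
E[Enter aggressively] = 0.6·(-2) + 0.3·(7) + 0.1·(-2) = 0.7
E[Enter cautiously] = 0.6·(2) + 0.3·(4) + 0.1·(2) = 2.6
E[Stay out] = 0.6·(13) + 0.3·(3) + 0.1·(13) = 10
Best response: Stay out (10 is the largest).

Stay out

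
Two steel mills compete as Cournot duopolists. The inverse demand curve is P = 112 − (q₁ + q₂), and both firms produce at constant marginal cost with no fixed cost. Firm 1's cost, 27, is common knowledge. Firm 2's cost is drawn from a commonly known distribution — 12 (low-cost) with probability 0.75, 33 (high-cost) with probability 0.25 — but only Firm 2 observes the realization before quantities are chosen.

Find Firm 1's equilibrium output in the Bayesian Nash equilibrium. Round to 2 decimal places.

Type-c best response for Firm 2: q₂(c) = (112 − c)/2 − q₁/2.
Firm 1 maximizes expected profit; its first-order condition is 112 − 2q₁ − E[q₂] − 27 = 0.
Substituting E[q₂] and solving: E[c₂] = 17.25, so q₁ = (112 − 2·27 + 17.25)/3 = 25.0833.

25.08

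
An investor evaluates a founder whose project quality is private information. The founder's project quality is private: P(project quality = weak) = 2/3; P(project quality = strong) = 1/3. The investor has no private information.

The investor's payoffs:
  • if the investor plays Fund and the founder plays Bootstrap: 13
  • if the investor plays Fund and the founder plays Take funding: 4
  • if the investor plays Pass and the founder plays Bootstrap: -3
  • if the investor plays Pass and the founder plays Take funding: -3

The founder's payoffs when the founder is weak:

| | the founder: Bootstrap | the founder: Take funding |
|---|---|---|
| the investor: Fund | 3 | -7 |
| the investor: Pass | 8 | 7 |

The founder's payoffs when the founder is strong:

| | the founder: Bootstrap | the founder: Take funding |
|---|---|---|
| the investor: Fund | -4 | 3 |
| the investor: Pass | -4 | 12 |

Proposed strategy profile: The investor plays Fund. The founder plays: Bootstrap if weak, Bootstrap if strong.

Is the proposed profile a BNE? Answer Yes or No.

No

The investor plays Fund: E[Fund] = 2/3·(13) + 1/3·(13) = 13; E[Pass] = -3. Best-responding. ✓
The founder (project quality weak), facing Fund: Bootstrap gives 3, Take funding gives -7. Proposed Bootstrap is best. ✓
The founder (project quality strong), facing Fund: Bootstrap gives -4, Take funding gives 3. Proposed Bootstrap is not best — profitable deviation exists. ✗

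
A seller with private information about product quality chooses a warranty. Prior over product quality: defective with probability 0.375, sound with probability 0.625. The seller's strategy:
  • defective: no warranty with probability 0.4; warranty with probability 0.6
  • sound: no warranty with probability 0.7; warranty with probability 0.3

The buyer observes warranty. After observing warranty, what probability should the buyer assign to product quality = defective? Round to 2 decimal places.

0.55

P(warranty) = 0.375·0.6 + 0.625·0.3 = 0.4125
P(defective | warranty) = (0.375·0.6) / 0.4125 = 0.225 / 0.4125 = 0.545455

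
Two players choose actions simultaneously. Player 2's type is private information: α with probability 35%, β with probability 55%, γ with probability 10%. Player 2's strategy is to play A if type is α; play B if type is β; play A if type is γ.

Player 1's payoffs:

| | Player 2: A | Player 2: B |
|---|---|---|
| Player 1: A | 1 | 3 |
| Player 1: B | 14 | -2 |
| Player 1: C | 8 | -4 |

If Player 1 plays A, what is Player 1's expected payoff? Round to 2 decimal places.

Take the expectation over Player 2's type, weighting each type's action by its prior probability.
E[A] = 0.35·1 + 0.55·3 + 0.1·1 = 0.35 + 1.65 + 0.1 = 2.1

2.10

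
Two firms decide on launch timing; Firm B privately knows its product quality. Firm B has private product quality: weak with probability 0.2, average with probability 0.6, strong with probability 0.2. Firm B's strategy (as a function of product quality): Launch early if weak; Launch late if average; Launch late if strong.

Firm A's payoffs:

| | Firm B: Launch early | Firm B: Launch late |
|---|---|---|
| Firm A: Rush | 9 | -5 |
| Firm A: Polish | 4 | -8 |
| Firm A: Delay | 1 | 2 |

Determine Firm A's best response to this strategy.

E[Rush] = 0.2·(9) + 0.6·(-5) + 0.2·(-5) = -2.2
E[Polish] = 0.2·(4) + 0.6·(-8) + 0.2·(-8) = -5.6
E[Delay] = 0.2·(1) + 0.6·(2) + 0.2·(2) = 1.8
Best response: Delay (1.8 is the largest).

Delay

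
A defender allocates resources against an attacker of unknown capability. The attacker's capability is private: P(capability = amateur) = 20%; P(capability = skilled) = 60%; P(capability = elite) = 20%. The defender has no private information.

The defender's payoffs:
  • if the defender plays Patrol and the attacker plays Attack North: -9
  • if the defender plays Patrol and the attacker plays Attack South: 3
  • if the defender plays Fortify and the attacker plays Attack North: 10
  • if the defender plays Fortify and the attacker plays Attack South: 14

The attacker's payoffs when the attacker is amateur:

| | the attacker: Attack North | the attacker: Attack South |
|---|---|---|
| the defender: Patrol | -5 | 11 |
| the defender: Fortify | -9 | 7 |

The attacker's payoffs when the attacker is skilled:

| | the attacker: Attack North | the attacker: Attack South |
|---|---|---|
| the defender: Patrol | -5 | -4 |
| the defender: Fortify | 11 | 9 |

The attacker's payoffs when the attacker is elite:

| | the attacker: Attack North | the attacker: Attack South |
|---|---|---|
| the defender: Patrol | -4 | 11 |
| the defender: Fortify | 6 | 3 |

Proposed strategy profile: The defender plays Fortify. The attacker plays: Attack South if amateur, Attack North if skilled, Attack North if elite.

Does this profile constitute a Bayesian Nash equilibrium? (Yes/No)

Yes

The defender plays Fortify: E[Fortify] = 0.2·(14) + 0.6·(10) + 0.2·(10) = 10.8; E[Patrol] = -6.6. Best-responding. ✓
The attacker (capability amateur), facing Fortify: Attack North gives -9, Attack South gives 7. Proposed Attack South is best. ✓
The attacker (capability skilled), facing Fortify: Attack North gives 11, Attack South gives 9. Proposed Attack North is best. ✓
The attacker (capability elite), facing Fortify: Attack North gives 6, Attack South gives 3. Proposed Attack North is best. ✓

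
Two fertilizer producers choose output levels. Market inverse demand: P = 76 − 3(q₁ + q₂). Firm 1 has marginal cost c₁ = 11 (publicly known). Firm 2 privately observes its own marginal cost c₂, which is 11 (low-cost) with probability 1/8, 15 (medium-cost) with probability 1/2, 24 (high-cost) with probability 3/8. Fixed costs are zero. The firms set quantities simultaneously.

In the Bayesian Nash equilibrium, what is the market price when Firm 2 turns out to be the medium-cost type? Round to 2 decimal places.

33.52

Type-c best response for Firm 2: q₂(c) = (76 − c)/6 − q₁/2.
Firm 1 maximizes expected profit; its first-order condition is 76 − 6q₁ − 3E[q₂] − 11 = 0.
Substituting E[q₂] and solving: E[c₂] = 17.875, so q₁ = (76 − 2·11 + 17.875)/9 = 7.98611.
q₂(medium-cost) = 6.17361, so P = 76 − 3·(7.98611 + 6.17361) = 33.5208.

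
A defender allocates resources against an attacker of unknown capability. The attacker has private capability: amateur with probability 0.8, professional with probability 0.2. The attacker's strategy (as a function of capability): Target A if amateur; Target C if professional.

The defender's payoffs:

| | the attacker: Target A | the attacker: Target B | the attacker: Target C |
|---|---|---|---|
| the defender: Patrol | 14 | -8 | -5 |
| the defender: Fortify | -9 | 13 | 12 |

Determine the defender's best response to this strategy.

Patrol

E[Patrol] = 0.8·(14) + 0.2·(-5) = 10.2
E[Fortify] = 0.8·(-9) + 0.2·(12) = -4.8
Best response: Patrol (10.2 is the largest).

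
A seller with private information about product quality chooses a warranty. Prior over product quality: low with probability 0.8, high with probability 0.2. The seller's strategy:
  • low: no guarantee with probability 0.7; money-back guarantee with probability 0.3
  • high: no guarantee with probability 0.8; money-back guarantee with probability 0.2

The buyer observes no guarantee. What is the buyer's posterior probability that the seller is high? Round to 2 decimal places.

P(no guarantee) = 0.8·0.7 + 0.2·0.8 = 0.72
P(high | no guarantee) = (0.2·0.8) / 0.72 = 0.16 / 0.72 = 0.222222

0.22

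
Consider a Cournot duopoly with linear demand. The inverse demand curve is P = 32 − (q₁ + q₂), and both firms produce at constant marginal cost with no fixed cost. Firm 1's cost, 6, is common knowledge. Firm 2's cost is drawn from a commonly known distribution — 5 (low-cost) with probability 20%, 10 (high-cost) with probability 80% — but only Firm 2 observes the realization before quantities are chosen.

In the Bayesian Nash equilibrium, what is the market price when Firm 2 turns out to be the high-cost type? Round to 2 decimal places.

16.17

Type-c best response for Firm 2: q₂(c) = (32 − c)/2 − q₁/2.
Firm 1 maximizes expected profit; its first-order condition is 32 − 2q₁ − E[q₂] − 6 = 0.
Substituting E[q₂] and solving: E[c₂] = 9, so q₁ = (32 − 2·6 + 9)/3 = 9.66667.
q₂(high-cost) = 6.16667, so P = 32 − (9.66667 + 6.16667) = 16.1667.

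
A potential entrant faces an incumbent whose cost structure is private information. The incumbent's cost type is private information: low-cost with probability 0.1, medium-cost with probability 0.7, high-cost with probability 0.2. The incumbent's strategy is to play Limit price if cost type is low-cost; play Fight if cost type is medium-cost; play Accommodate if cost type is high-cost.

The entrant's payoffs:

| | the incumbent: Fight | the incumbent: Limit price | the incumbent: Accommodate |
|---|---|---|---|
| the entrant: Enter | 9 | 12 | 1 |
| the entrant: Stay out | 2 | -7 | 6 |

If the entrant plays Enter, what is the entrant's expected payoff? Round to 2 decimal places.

E[Enter] = 0.1·12 + 0.7·9 + 0.2·1 = 1.2 + 6.3 + 0.2 = 7.7

7.70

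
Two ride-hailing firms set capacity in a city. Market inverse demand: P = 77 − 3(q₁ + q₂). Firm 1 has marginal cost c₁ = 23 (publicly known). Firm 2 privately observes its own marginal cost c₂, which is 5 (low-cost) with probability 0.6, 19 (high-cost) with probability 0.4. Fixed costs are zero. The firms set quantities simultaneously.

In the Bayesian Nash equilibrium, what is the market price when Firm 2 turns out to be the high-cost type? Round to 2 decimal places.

Type-c best response for Firm 2: q₂(c) = (77 − c)/6 − q₁/2.
Firm 1 maximizes expected profit; its first-order condition is 77 − 6q₁ − 3E[q₂] − 23 = 0.
Substituting E[q₂] and solving: E[c₂] = 10.6, so q₁ = (77 − 2·23 + 10.6)/9 = 4.62222.
q₂(high-cost) = 7.35556, so P = 77 − 3·(4.62222 + 7.35556) = 41.0667.

41.07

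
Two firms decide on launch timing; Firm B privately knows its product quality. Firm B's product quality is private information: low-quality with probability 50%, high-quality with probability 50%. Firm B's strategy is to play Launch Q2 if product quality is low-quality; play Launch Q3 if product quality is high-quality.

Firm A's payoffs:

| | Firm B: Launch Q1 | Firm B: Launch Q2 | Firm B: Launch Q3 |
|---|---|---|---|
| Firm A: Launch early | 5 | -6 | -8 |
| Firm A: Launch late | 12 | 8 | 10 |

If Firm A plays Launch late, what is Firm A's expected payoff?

9

Take the expectation over Firm B's product quality, weighting each type's action by its prior probability.
E[Launch late] = 0.5·8 + 0.5·10 = 4 + 5 = 9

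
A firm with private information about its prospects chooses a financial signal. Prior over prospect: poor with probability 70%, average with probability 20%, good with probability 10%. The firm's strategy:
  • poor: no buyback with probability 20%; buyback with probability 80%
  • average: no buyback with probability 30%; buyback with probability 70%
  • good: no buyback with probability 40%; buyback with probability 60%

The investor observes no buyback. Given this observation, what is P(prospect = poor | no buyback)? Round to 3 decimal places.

Apply Bayes' rule using the sender's strategy as the likelihood.
P(no buyback) = 0.7·0.2 + 0.2·0.3 + 0.1·0.4 = 0.24
P(poor | no buyback) = (0.7·0.2) / 0.24 = 0.14 / 0.24 = 0.583333

0.583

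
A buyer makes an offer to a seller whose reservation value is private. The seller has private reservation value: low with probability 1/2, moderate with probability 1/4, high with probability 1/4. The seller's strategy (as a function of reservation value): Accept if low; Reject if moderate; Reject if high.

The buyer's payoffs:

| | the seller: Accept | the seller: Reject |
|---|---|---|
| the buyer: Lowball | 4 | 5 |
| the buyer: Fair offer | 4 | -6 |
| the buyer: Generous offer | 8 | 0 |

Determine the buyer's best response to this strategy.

Lowball

E[Lowball] = 1/2·(4) + 1/4·(5) + 1/4·(5) = 9/2
E[Fair offer] = 1/2·(4) + 1/4·(-6) + 1/4·(-6) = -1
E[Generous offer] = 1/2·(8) + 1/4·(0) + 1/4·(0) = 4
Best response: Lowball (9/2 is the largest).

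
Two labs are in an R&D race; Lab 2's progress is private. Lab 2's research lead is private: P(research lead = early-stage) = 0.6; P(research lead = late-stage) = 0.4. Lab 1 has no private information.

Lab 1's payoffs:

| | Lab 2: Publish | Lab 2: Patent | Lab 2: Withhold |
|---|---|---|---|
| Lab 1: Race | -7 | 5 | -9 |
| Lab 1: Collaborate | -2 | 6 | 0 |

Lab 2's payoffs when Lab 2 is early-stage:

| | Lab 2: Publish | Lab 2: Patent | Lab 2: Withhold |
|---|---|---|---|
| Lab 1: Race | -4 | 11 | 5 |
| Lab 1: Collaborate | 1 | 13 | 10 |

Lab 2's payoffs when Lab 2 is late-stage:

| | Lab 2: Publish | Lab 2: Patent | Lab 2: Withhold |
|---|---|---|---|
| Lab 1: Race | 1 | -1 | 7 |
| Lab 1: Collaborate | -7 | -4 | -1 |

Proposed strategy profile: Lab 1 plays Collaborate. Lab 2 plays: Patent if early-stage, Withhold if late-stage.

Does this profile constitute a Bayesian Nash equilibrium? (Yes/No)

Lab 1 plays Collaborate: E[Collaborate] = 0.6·(6) + 0.4·(0) = 3.6; E[Race] = -0.6. Best-responding. ✓
Lab 2 (research lead early-stage), facing Collaborate: Publish gives 1, Patent gives 13, Withhold gives 10. Proposed Patent is best. ✓
Lab 2 (research lead late-stage), facing Collaborate: Publish gives -7, Patent gives -4, Withhold gives -1. Proposed Withhold is best. ✓

Yes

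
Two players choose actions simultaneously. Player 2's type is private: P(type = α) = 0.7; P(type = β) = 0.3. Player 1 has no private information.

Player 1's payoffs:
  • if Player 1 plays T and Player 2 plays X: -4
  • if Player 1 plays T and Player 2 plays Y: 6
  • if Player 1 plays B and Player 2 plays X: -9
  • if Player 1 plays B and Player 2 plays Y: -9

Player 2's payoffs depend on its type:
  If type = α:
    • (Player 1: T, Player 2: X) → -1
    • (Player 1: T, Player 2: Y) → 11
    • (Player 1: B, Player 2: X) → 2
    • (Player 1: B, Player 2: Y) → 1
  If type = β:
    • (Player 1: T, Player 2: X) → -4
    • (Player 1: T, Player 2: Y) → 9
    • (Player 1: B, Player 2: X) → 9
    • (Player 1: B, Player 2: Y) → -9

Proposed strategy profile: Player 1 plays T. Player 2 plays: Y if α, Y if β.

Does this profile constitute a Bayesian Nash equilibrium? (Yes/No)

A profile is a BNE iff every type of every player is best-responding given beliefs about the other side.
Player 1 plays T: E[T] = 0.7·(6) + 0.3·(6) = 6; E[B] = -9. Best-responding. ✓
Player 2 (type α), facing T: X gives -1, Y gives 11. Proposed Y is best. ✓
Player 2 (type β), facing T: X gives -4, Y gives 9. Proposed Y is best. ✓

Yes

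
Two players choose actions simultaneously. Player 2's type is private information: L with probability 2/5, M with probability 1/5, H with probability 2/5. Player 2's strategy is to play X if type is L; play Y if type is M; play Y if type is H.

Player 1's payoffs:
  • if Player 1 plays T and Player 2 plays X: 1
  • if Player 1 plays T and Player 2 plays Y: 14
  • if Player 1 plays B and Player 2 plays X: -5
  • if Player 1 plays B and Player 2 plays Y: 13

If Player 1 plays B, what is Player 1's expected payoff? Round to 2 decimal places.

Take the expectation over Player 2's type, weighting each type's action by its prior probability.
E[B] = 2/5·(-5) + 1/5·13 + 2/5·13 = (-2) + 13/5 + 26/5 = 29/5

5.80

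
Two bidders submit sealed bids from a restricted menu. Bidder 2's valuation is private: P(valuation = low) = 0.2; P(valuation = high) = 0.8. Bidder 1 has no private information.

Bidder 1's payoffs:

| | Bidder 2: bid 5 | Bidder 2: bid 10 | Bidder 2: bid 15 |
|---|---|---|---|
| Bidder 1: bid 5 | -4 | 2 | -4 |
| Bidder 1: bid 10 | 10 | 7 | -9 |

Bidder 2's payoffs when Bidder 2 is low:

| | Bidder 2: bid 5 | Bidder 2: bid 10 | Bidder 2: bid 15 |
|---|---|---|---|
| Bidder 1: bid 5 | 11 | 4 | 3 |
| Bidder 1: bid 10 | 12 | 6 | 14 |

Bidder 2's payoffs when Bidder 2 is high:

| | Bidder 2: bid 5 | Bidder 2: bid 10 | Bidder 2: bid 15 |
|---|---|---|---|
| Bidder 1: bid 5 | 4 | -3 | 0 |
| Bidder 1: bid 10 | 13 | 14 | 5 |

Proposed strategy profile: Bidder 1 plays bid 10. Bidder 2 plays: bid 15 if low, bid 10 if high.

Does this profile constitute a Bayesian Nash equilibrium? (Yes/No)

A profile is a BNE iff every type of every player is best-responding given beliefs about the other side.
Bidder 1 plays bid 10: E[bid 10] = 0.2·(-9) + 0.8·(7) = 3.8; E[bid 5] = 0.8. Best-responding. ✓
Bidder 2 (valuation low), facing bid 10: bid 5 gives 12, bid 10 gives 6, bid 15 gives 14. Proposed bid 15 is best. ✓
Bidder 2 (valuation high), facing bid 10: bid 5 gives 13, bid 10 gives 14, bid 15 gives 5. Proposed bid 10 is best. ✓

Yes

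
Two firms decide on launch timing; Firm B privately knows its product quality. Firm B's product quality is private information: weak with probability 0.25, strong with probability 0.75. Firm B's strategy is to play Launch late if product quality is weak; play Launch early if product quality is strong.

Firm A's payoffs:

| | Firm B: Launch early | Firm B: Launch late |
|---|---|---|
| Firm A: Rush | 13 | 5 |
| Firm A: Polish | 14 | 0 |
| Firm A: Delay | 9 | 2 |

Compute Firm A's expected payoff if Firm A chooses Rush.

Take the expectation over Firm B's product quality, weighting each type's action by its prior probability.
E[Rush] = 0.25·5 + 0.75·13 = 1.25 + 9.75 = 11

11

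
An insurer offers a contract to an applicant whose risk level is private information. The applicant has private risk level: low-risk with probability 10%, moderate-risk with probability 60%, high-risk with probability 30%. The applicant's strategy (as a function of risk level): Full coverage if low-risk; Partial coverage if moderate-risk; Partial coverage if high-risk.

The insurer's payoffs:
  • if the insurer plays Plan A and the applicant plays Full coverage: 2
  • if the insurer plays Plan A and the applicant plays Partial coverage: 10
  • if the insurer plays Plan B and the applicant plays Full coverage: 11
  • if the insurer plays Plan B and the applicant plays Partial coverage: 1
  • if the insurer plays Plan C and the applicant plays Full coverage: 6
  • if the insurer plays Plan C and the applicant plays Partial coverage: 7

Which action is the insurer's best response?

Plan A

E[Plan A] = 0.1·(2) + 0.6·(10) + 0.3·(10) = 9.2
E[Plan B] = 0.1·(11) + 0.6·(1) + 0.3·(1) = 2
E[Plan C] = 0.1·(6) + 0.6·(7) + 0.3·(7) = 6.9
Best response: Plan A (9.2 is the largest).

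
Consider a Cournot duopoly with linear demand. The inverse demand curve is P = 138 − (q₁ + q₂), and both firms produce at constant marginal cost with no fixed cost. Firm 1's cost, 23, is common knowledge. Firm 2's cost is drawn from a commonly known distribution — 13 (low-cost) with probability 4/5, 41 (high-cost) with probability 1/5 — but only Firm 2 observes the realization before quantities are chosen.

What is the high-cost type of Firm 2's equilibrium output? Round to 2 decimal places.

30.07

Firm 2 with cost c maximizes (138 − (q₁+q₂) − c)·q₂, giving q₂(c) = (138 − c − q₁)/2.
E[c₂] = 4/5·13 + 1/5·41 = 18.6
Firm 1's FOC against E[q₂] yields q₁ = (138 − 2·23 + E[c₂])/3 = (138 − 46 + 18.6)/3 = 36.8667.
q₂(high-cost) = (138 − 41 − 36.8667)/2 = 30.0667.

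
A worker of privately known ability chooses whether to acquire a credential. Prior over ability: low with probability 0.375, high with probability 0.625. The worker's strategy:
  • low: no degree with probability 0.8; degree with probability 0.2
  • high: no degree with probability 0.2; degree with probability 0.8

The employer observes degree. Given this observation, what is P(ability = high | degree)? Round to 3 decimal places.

0.870

P(degree) = 0.375·0.2 + 0.625·0.8 = 0.575
P(high | degree) = (0.625·0.8) / 0.575 = 0.5 / 0.575 = 0.869565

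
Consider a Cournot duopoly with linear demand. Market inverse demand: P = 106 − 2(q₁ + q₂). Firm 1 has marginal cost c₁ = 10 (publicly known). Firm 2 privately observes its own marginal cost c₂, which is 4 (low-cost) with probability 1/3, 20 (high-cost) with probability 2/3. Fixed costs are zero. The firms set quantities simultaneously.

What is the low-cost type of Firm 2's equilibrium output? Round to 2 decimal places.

Type-c best response for Firm 2: q₂(c) = (106 − c)/4 − q₁/2.
Firm 1 maximizes expected profit; its first-order condition is 106 − 4q₁ − 2E[q₂] − 10 = 0.
Substituting E[q₂] and solving: E[c₂] = 14.6667, so q₁ = (106 − 2·10 + 14.6667)/6 = 16.7778.
q₂(low-cost) = (106 − 4 − 2·16.7778)/4 = 17.1111.

17.11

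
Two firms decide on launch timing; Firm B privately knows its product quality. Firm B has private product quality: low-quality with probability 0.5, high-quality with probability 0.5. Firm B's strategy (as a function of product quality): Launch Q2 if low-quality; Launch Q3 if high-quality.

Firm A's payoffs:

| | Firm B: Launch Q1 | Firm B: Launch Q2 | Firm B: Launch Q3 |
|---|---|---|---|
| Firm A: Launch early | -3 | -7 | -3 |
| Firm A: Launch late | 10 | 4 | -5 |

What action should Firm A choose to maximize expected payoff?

Compute Firm A's expected payoff for each action, taking the expectation over Firm B's type.
E[Launch early] = 0.5·(-7) + 0.5·(-3) = -5
E[Launch late] = 0.5·(4) + 0.5·(-5) = -0.5
Best response: Launch late (-0.5 is the largest).

Launch late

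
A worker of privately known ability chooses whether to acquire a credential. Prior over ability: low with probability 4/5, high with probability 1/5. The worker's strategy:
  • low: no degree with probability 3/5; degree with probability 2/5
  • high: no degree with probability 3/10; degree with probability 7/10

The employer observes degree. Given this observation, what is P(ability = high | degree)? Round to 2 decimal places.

0.30

Apply Bayes' rule using the sender's strategy as the likelihood.
P(degree) = (4/5)·(2/5) + (1/5)·(7/10) = 23/50
P(high | degree) = ((1/5)·(7/10)) / (23/50) = (7/50) / (23/50) = 7/23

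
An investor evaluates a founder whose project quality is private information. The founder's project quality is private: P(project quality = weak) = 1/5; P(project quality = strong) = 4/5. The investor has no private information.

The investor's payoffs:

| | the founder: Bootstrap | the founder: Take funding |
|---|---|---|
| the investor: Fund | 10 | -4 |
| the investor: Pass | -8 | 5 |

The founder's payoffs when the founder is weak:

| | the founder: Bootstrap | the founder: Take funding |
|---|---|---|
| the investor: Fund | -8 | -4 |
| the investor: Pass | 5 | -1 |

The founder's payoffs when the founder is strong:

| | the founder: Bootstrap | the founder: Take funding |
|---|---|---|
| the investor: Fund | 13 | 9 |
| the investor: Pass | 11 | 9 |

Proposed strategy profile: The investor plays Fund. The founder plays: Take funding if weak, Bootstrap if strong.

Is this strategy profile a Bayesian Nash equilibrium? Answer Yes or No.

Yes

The investor plays Fund: E[Fund] = 1/5·(-4) + 4/5·(10) = 36/5; E[Pass] = -27/5. Best-responding. ✓
The founder (project quality weak), facing Fund: Bootstrap gives -8, Take funding gives -4. Proposed Take funding is best. ✓
The founder (project quality strong), facing Fund: Bootstrap gives 13, Take funding gives 9. Proposed Bootstrap is best. ✓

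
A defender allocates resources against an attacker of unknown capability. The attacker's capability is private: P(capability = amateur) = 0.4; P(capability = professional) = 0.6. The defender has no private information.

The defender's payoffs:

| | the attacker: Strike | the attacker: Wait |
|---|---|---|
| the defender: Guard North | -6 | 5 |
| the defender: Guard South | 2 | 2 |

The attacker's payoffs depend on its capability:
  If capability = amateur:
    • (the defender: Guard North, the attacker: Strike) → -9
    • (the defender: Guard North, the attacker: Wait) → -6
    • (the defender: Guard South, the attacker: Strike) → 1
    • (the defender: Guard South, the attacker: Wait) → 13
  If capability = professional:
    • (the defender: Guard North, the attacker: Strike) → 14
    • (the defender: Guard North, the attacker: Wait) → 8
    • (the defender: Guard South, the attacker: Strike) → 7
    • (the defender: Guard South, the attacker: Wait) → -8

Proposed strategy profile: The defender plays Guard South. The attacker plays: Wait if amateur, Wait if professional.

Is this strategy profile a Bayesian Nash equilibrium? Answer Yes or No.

No

A profile is a BNE iff every type of every player is best-responding given beliefs about the other side.
The defender plays Guard South: E[Guard South] = 0.4·(2) + 0.6·(2) = 2; E[Guard North] = 5. Not best-responding. ✗
The attacker (capability amateur), facing Guard South: Strike gives 1, Wait gives 13. Proposed Wait is best. ✓
The attacker (capability professional), facing Guard South: Strike gives 7, Wait gives -8. Proposed Wait is not best — profitable deviation exists. ✗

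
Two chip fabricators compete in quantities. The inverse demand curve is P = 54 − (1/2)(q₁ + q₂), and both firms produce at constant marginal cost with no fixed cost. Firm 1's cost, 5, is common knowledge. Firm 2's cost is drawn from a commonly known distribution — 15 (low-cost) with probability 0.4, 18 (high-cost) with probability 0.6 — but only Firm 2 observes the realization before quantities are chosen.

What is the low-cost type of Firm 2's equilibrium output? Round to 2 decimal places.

18.73

Type-c best response for Firm 2: q₂(c) = (54 − c) − q₁/2.
Firm 1 maximizes expected profit; its first-order condition is 54 − q₁ − (1/2)E[q₂] − 5 = 0.
Substituting E[q₂] and solving: E[c₂] = 16.8, so q₁ = (54 − 2·5 + 16.8)/(3/2) = 40.5333.
q₂(low-cost) = (54 − 15 − (1/2)·40.5333) = 18.7333.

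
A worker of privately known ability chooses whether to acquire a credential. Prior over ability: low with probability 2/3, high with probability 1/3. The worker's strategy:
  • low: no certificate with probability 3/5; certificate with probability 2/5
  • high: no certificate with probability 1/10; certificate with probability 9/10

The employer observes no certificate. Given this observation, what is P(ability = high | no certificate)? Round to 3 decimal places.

0.077

Apply Bayes' rule using the sender's strategy as the likelihood.
P(no certificate) = (2/3)·(3/5) + (1/3)·(1/10) = 13/30
P(high | no certificate) = ((1/3)·(1/10)) / (13/30) = (1/30) / (13/30) = 1/13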